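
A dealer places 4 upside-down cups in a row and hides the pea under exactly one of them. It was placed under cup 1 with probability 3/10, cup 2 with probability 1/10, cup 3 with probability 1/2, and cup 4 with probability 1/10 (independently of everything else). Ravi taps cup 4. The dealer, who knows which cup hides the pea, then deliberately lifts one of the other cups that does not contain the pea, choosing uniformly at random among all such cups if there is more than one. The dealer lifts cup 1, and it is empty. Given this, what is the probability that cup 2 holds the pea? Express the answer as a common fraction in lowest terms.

3/20

Apply Bayes' rule, conditioning on where the pea actually is.
If it is under cup 1 (prior 3/10): the dealer opened cup 1, so this case is ruled out; weight (3/10)·0 = 0.
If it is under cup 2 (prior 1/10): the dealer has 2 equally likely choices, so probability 1/2; weight (1/10)·(1/2) = 1/20.
If it is under cup 3 (prior 1/2): the dealer has 2 equally likely choices, so probability 1/2; weight (1/2)·(1/2) = 1/4.
If it is under cup 4 (prior 1/10): the dealer has 3 equally likely choices, so probability 1/3; weight (1/10)·(1/3) = 1/30.
The weights sum to 1/3.
So P(the pea under cup 2 | the dealer opened cup 1) = (1/20) / (1/3) = 3/20.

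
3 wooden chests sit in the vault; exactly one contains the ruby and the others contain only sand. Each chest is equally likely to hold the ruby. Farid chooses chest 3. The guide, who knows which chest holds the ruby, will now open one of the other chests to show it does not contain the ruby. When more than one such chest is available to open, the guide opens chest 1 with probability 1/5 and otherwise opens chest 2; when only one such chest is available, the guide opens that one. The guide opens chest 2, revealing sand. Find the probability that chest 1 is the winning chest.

Condition on the true location of the ruby.
If it is in chest 1 (prior 1/3): only chest 2 is available, probability 1; weight (1/3)·1 = 1/3.
If it is in chest 2 (prior 1/3): the guide opened chest 2, so this case is ruled out; weight (1/3)·0 = 0.
If it is in chest 3 (prior 1/3): chest 1 is available but not opened, probability 4/5; weight (1/3)·(4/5) = 4/15.
The weights sum to 3/5.
So P(the ruby in chest 1 | the guide opened chest 2) = (1/3) / (3/5) = 5/9.

5/9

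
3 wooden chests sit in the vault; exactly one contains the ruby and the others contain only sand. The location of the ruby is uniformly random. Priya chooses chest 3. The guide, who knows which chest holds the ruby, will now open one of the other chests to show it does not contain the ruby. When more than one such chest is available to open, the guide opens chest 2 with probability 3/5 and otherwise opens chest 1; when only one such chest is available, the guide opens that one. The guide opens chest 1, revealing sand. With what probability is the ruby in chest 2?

Condition on the true location of the ruby.
If it is in chest 1 (prior 1/3): the guide opened chest 1, so this case is ruled out; weight (1/3)·0 = 0.
If it is in chest 2 (prior 1/3): only chest 1 is available, probability 1; weight (1/3)·1 = 1/3.
If it is in chest 3 (prior 1/3): chest 2 is available but not opened, probability 2/5; weight (1/3)·(2/5) = 2/15.
The weights sum to 7/15.
So P(the ruby in chest 2 | the guide opened chest 1) = (1/3) / (7/15) = 5/7.

5/7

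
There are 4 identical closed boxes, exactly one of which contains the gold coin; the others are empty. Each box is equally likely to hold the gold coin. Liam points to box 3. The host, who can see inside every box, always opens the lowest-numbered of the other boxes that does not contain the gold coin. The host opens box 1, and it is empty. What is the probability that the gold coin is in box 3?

1/3

Apply Bayes' rule, conditioning on where the gold coin actually is.
If it is in box 1 (prior 1/4): the host opened box 1, so this case is ruled out; weight (1/4)·0 = 0.
If it is in any of boxes 2, 3, and 4 (prior 1/4 each): box 1 is the lowest-numbered option available, probability 1; weight (1/4)·1 = 1/4 each.
The weights sum to 3/4.
So P(the gold coin in box 3 | the host opened box 1) = (1/4) / (3/4) = 1/3.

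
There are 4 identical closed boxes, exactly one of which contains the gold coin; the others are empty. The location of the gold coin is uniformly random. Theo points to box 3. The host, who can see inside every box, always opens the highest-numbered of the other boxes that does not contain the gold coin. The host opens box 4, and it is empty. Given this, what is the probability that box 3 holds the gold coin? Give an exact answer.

1/3

Consider each possible location of the gold coin in turn.
If it is in any of boxes 1, 2, and 3 (prior 1/4 each): box 4 is the highest-numbered option available, probability 1; weight (1/4)·1 = 1/4 each.
If it is in box 4 (prior 1/4): the host opened box 4, so this case is ruled out; weight (1/4)·0 = 0.
The weights sum to 3/4.
So P(the gold coin in box 3 | the host opened box 4) = (1/4) / (3/4) = 1/3.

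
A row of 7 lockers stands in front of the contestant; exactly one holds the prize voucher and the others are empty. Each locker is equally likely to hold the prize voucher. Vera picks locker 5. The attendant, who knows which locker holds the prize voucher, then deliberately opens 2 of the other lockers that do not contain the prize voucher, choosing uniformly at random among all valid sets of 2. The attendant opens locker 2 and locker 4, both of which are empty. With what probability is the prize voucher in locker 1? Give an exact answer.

3/14

Consider each possible location of the prize voucher in turn.
If it is in any of lockers 1, 3, 6, and 7 (prior 1/7 each): the attendant has 10 equally likely choices, so probability 1/10; weight (1/7)·(1/10) = 1/70 each.
If it is in either of lockers 2 and 4 (prior 1/7 each): that locker was opened and seen not to hold the prize — ruled out; weight (1/7)·0 = 0 each.
If it is in locker 5 (prior 1/7): the attendant has 15 equally likely choices, so probability 1/15; weight (1/7)·(1/15) = 1/105.
The weights sum to 1/15.
So P(the prize voucher in locker 1 | the attendant opened locker 2 and locker 4) = (1/70) / (1/15) = 3/14.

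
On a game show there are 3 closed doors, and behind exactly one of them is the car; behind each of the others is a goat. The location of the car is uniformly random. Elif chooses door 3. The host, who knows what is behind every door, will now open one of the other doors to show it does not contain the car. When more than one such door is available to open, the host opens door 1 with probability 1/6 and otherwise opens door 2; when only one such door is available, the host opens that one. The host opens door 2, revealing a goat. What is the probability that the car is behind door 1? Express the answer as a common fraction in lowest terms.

6/11

Consider each possible location of the car in turn.
If it is behind door 1 (prior 1/3): only door 2 is available, probability 1; weight (1/3)·1 = 1/3.
If it is behind door 2 (prior 1/3): the host opened door 2, so this case is ruled out; weight (1/3)·0 = 0.
If it is behind door 3 (prior 1/3): door 1 is available but not opened, probability 5/6; weight (1/3)·(5/6) = 5/18.
The weights sum to 11/18.
So P(the car behind door 1 | the host opened door 2) = (1/3) / (11/18) = 6/11.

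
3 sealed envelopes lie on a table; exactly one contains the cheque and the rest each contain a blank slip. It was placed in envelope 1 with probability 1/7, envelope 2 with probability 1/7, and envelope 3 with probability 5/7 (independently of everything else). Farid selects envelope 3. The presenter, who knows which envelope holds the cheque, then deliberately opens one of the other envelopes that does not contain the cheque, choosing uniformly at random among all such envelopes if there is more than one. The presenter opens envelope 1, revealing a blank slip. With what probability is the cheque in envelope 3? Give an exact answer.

Consider each possible location of the cheque in turn.
If it is in envelope 1 (prior 1/7): the presenter opened envelope 1, so this case is ruled out; weight (1/7)·0 = 0.
If it is in envelope 2 (prior 1/7): the presenter has no choice, probability 1; weight (1/7)·1 = 1/7.
If it is in envelope 3 (prior 5/7): the presenter has 2 equally likely choices, so probability 1/2; weight (5/7)·(1/2) = 5/14.
The weights sum to 1/2.
So P(the cheque in envelope 3 | the presenter opened envelope 1) = (5/14) / (1/2) = 5/7.

5/7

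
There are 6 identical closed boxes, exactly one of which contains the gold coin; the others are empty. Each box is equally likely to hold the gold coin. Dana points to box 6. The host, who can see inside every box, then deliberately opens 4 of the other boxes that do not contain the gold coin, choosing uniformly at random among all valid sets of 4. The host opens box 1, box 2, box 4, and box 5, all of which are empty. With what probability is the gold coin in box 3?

Consider each possible location of the gold coin in turn.
If it is in any of boxes 1, 2, 4, and 5 (prior 1/6 each): that box was opened and seen not to hold the prize — ruled out; weight (1/6)·0 = 0 each.
If it is in box 3 (prior 1/6): the host has no choice, probability 1; weight (1/6)·1 = 1/6.
If it is in box 6 (prior 1/6): the host has 5 equally likely choices, so probability 1/5; weight (1/6)·(1/5) = 1/30.
The weights sum to 1/5.
So P(the gold coin in box 3 | the host opened box 1, box 2, box 4, and box 5) = (1/6) / (1/5) = 5/6.

5/6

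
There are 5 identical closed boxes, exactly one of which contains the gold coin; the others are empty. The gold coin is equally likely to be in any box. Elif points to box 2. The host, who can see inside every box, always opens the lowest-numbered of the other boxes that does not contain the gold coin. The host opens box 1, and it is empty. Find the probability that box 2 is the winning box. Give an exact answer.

Condition on the true location of the gold coin.
If it is in box 1 (prior 1/5): the host opened box 1, so this case is ruled out; weight (1/5)·0 = 0.
If it is in any of boxes 2, 3, 4, and 5 (prior 1/5 each): box 1 is the lowest-numbered option available, probability 1; weight (1/5)·1 = 1/5 each.
The weights sum to 4/5.
So P(the gold coin in box 2 | the host opened box 1) = (1/5) / (4/5) = 1/4.

1/4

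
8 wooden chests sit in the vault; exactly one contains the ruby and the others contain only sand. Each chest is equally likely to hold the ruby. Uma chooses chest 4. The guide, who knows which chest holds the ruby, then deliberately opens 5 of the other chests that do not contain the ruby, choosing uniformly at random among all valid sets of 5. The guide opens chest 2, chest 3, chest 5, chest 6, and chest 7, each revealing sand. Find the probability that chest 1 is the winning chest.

Consider each possible location of the ruby in turn.
If it is in either of chests 1 and 8 (prior 1/8 each): the guide has 6 equally likely choices, so probability 1/6; weight (1/8)·(1/6) = 1/48 each.
If it is in any of chests 2, 3, 5, 6, and 7 (prior 1/8 each): that chest was opened and seen not to hold the prize — ruled out; weight (1/8)·0 = 0 each.
If it is in chest 4 (prior 1/8): the guide has 21 equally likely choices, so probability 1/21; weight (1/8)·(1/21) = 1/168.
The weights sum to 1/21.
So P(the ruby in chest 1 | the guide opened chest 2, chest 3, chest 5, chest 6, and chest 7) = (1/48) / (1/21) = 7/16.

7/16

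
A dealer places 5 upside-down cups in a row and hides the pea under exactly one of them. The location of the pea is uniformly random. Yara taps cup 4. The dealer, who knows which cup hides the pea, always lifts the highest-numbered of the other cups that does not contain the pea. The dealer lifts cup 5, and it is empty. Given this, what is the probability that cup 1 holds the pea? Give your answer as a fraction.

Consider each possible location of the pea in turn.
If it is under any of cups 1, 2, 3, and 4 (prior 1/5 each): cup 5 is the highest-numbered option available, probability 1; weight (1/5)·1 = 1/5 each.
If it is under cup 5 (prior 1/5): the dealer opened cup 5, so this case is ruled out; weight (1/5)·0 = 0.
The weights sum to 4/5.
So P(the pea under cup 1 | the dealer opened cup 5) = (1/5) / (4/5) = 1/4.

1/4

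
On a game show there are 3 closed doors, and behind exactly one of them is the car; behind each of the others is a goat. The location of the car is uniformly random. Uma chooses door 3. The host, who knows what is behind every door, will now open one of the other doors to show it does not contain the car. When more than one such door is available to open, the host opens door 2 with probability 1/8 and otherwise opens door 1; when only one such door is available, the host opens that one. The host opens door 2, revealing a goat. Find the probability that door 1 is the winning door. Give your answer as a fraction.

Consider each possible location of the car in turn.
If it is behind door 1 (prior 1/3): only door 2 is available, probability 1; weight (1/3)·1 = 1/3.
If it is behind door 2 (prior 1/3): the host opened door 2, so this case is ruled out; weight (1/3)·0 = 0.
If it is behind door 3 (prior 1/3): door 2 is available, opened with probability 1/8; weight (1/3)·(1/8) = 1/24.
The weights sum to 3/8.
So P(the car behind door 1 | the host opened door 2) = (1/3) / (3/8) = 8/9.

8/9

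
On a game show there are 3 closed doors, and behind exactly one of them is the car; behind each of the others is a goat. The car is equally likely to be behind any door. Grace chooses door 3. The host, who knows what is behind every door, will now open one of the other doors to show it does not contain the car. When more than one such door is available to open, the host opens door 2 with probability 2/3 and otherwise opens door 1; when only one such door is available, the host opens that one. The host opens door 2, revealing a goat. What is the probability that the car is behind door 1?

Consider each possible location of the car in turn.
If it is behind door 1 (prior 1/3): only door 2 is available, probability 1; weight (1/3)·1 = 1/3.
If it is behind door 2 (prior 1/3): the host opened door 2, so this case is ruled out; weight (1/3)·0 = 0.
If it is behind door 3 (prior 1/3): door 2 is available, opened with probability 2/3; weight (1/3)·(2/3) = 2/9.
The weights sum to 5/9.
So P(the car behind door 1 | the host opened door 2) = (1/3) / (5/9) = 3/5.

3/5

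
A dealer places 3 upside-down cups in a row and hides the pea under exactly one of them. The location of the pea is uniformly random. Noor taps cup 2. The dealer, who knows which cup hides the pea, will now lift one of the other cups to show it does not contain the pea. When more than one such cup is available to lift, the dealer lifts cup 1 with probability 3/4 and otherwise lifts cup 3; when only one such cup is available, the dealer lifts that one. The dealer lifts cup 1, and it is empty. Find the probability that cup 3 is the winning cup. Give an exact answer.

4/7

Condition on the true location of the pea.
If it is under cup 1 (prior 1/3): the dealer opened cup 1, so this case is ruled out; weight (1/3)·0 = 0.
If it is under cup 2 (prior 1/3): cup 1 is available, opened with probability 3/4; weight (1/3)·(3/4) = 1/4.
If it is under cup 3 (prior 1/3): only cup 1 is available, probability 1; weight (1/3)·1 = 1/3.
The weights sum to 7/12.
So P(the pea under cup 3 | the dealer opened cup 1) = (1/3) / (7/12) = 4/7.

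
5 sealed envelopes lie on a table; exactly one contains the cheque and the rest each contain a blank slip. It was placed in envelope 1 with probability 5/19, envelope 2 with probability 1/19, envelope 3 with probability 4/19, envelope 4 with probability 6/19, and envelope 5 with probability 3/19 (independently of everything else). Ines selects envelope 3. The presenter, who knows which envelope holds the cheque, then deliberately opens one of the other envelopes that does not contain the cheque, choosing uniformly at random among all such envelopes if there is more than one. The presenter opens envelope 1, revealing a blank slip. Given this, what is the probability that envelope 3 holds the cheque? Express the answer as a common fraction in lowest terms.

3/13

Condition on the true location of the cheque.
If it is in envelope 1 (prior 5/19): the presenter opened envelope 1, so this case is ruled out; weight (5/19)·0 = 0.
If it is in envelope 2 (prior 1/19): the presenter has 3 equally likely choices, so probability 1/3; weight (1/19)·(1/3) = 1/57.
If it is in envelope 3 (prior 4/19): the presenter has 4 equally likely choices, so probability 1/4; weight (4/19)·(1/4) = 1/19.
If it is in envelope 4 (prior 6/19): the presenter has 3 equally likely choices, so probability 1/3; weight (6/19)·(1/3) = 2/19.
If it is in envelope 5 (prior 3/19): the presenter has 3 equally likely choices, so probability 1/3; weight (3/19)·(1/3) = 1/19.
The weights sum to 13/57.
So P(the cheque in envelope 3 | the presenter opened envelope 1) = (1/19) / (13/57) = 3/13.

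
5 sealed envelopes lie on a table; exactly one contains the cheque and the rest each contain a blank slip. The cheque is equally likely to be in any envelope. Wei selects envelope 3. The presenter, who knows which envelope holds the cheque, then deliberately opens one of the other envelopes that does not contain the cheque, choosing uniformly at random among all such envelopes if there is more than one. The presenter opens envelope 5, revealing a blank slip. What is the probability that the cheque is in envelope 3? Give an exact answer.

Condition on the true location of the cheque.
If it is in any of envelopes 1, 2, and 4 (prior 1/5 each): the presenter has 3 equally likely choices, so probability 1/3; weight (1/5)·(1/3) = 1/15 each.
If it is in envelope 3 (prior 1/5): the presenter has 4 equally likely choices, so probability 1/4; weight (1/5)·(1/4) = 1/20.
If it is in envelope 5 (prior 1/5): the presenter opened envelope 5, so this case is ruled out; weight (1/5)·0 = 0.
The weights sum to 1/4.
So P(the cheque in envelope 3 | the presenter opened envelope 5) = (1/20) / (1/4) = 1/5.

1/5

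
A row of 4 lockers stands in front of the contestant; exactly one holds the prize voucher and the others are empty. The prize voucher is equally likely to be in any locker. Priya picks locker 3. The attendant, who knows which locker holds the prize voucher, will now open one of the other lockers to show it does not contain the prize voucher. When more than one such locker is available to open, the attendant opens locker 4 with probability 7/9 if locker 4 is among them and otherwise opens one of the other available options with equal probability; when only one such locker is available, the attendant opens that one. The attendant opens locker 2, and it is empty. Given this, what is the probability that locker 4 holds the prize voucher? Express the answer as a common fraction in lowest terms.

Consider each possible location of the prize voucher in turn.
If it is in locker 1 (prior 1/4): locker 4 is available but not opened, probability 2/9; weight (1/4)·(2/9) = 1/18.
If it is in locker 2 (prior 1/4): the attendant opened locker 2, so this case is ruled out; weight (1/4)·0 = 0.
If it is in locker 3 (prior 1/4): locker 4 is available but not opened; locker 2 gets probability (1 − 7/9)/2 = 1/9; weight (1/4)·(1/9) = 1/36.
If it is in locker 4 (prior 1/4): locker 4 holds the prize so is unavailable; the attendant chooses uniformly among the 2 others, probability 1/2; weight (1/4)·(1/2) = 1/8.
The weights sum to 5/24.
So P(the prize voucher in locker 4 | the attendant opened locker 2) = (1/8) / (5/24) = 3/5.

3/5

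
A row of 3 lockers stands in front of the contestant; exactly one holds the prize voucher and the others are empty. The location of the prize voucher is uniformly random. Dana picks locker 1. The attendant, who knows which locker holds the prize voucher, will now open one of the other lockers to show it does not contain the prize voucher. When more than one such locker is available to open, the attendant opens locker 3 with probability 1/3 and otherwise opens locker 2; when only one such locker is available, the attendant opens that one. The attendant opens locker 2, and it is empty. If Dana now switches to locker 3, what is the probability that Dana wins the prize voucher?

3/5

Condition on the true location of the prize voucher.
If it is in locker 1 (prior 1/3): locker 3 is available but not opened, probability 2/3; weight (1/3)·(2/3) = 2/9.
If it is in locker 2 (prior 1/3): the attendant opened locker 2, so this case is ruled out; weight (1/3)·0 = 0.
If it is in locker 3 (prior 1/3): only locker 2 is available, probability 1; weight (1/3)·1 = 1/3.
The weights sum to 5/9.
So P(the prize voucher in locker 3 | the attendant opened locker 2) = (1/3) / (5/9) = 3/5.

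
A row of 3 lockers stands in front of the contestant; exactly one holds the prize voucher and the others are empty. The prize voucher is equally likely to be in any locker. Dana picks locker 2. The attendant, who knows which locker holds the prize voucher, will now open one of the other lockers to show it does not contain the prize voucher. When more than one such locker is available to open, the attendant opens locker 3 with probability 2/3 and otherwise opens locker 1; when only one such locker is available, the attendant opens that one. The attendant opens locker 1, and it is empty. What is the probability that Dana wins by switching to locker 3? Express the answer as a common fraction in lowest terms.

Condition on the true location of the prize voucher.
If it is in locker 1 (prior 1/3): the attendant opened locker 1, so this case is ruled out; weight (1/3)·0 = 0.
If it is in locker 2 (prior 1/3): locker 3 is available but not opened, probability 1/3; weight (1/3)·(1/3) = 1/9.
If it is in locker 3 (prior 1/3): only locker 1 is available, probability 1; weight (1/3)·1 = 1/3.
The weights sum to 4/9.
So P(the prize voucher in locker 3 | the attendant opened locker 1) = (1/3) / (4/9) = 3/4.

3/4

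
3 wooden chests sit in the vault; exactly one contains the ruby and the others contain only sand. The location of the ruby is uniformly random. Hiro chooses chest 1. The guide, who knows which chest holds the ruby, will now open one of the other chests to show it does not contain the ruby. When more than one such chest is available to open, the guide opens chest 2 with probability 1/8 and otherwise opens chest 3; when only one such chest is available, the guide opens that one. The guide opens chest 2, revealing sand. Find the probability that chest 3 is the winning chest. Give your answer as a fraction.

8/9

Apply Bayes' rule, conditioning on where the ruby actually is.
If it is in chest 1 (prior 1/3): chest 2 is available, opened with probability 1/8; weight (1/3)·(1/8) = 1/24.
If it is in chest 2 (prior 1/3): the guide opened chest 2, so this case is ruled out; weight (1/3)·0 = 0.
If it is in chest 3 (prior 1/3): only chest 2 is available, probability 1; weight (1/3)·1 = 1/3.
The weights sum to 3/8.
So P(the ruby in chest 3 | the guide opened chest 2) = (1/3) / (3/8) = 8/9.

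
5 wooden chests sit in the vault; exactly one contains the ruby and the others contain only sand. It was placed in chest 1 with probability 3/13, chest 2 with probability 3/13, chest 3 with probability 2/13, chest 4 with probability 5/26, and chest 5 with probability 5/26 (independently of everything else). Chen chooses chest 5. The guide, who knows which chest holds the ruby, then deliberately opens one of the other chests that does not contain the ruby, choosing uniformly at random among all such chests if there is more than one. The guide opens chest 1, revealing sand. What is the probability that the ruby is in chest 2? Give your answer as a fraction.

Consider each possible location of the ruby in turn.
If it is in chest 1 (prior 3/13): the guide opened chest 1, so this case is ruled out; weight (3/13)·0 = 0.
If it is in chest 2 (prior 3/13): the guide has 3 equally likely choices, so probability 1/3; weight (3/13)·(1/3) = 1/13.
If it is in chest 3 (prior 2/13): the guide has 3 equally likely choices, so probability 1/3; weight (2/13)·(1/3) = 2/39.
If it is in chest 4 (prior 5/26): the guide has 3 equally likely choices, so probability 1/3; weight (5/26)·(1/3) = 5/78.
If it is in chest 5 (prior 5/26): the guide has 4 equally likely choices, so probability 1/4; weight (5/26)·(1/4) = 5/104.
The weights sum to 25/104.
So P(the ruby in chest 2 | the guide opened chest 1) = (1/13) / (25/104) = 8/25.

8/25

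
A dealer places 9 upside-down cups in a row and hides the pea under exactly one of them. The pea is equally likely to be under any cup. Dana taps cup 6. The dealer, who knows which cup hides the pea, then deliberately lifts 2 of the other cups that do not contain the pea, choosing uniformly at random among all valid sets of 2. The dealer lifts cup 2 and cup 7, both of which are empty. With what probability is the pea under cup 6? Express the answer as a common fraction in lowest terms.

Apply Bayes' rule, conditioning on where the pea actually is.
If it is under any of cups 1, 3, 4, 5, 8, and 9 (prior 1/9 each): the dealer has 21 equally likely choices, so probability 1/21; weight (1/9)·(1/21) = 1/189 each.
If it is under either of cups 2 and 7 (prior 1/9 each): that cup was opened and seen not to hold the prize — ruled out; weight (1/9)·0 = 0 each.
If it is under cup 6 (prior 1/9): the dealer has 28 equally likely choices, so probability 1/28; weight (1/9)·(1/28) = 1/252.
The weights sum to 1/28.
So P(the pea under cup 6 | the dealer opened cup 2 and cup 7) = (1/252) / (1/28) = 1/9.

1/9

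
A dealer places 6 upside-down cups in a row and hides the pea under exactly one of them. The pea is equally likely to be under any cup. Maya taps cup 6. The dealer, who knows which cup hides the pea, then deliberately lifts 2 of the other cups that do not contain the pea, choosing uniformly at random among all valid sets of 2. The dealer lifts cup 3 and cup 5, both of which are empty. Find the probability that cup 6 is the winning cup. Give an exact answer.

Condition on the true location of the pea.
If it is under any of cups 1, 2, and 4 (prior 1/6 each): the dealer has 6 equally likely choices, so probability 1/6; weight (1/6)·(1/6) = 1/36 each.
If it is under either of cups 3 and 5 (prior 1/6 each): that cup was opened and seen not to hold the prize — ruled out; weight (1/6)·0 = 0 each.
If it is under cup 6 (prior 1/6): the dealer has 10 equally likely choices, so probability 1/10; weight (1/6)·(1/10) = 1/60.
The weights sum to 1/10.
So P(the pea under cup 6 | the dealer opened cup 3 and cup 5) = (1/60) / (1/10) = 1/6.

1/6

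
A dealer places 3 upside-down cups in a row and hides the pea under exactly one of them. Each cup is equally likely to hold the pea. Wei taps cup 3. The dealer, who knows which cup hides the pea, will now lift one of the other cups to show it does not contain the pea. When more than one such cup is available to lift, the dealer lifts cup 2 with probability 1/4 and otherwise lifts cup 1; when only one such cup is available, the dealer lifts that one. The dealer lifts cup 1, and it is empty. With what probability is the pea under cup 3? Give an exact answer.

3/7

Apply Bayes' rule, conditioning on where the pea actually is.
If it is under cup 1 (prior 1/3): the dealer opened cup 1, so this case is ruled out; weight (1/3)·0 = 0.
If it is under cup 2 (prior 1/3): only cup 1 is available, probability 1; weight (1/3)·1 = 1/3.
If it is under cup 3 (prior 1/3): cup 2 is available but not opened, probability 3/4; weight (1/3)·(3/4) = 1/4.
The weights sum to 7/12.
So P(the pea under cup 3 | the dealer opened cup 1) = (1/4) / (7/12) = 3/7.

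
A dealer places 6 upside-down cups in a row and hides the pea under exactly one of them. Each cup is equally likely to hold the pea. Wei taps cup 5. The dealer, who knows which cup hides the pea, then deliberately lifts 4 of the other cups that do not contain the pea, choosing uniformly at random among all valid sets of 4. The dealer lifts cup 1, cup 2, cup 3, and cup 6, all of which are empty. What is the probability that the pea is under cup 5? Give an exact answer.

Condition on the true location of the pea.
If it is under any of cups 1, 2, 3, and 6 (prior 1/6 each): that cup was opened and seen not to hold the prize — ruled out; weight (1/6)·0 = 0 each.
If it is under cup 4 (prior 1/6): the dealer has no choice, probability 1; weight (1/6)·1 = 1/6.
If it is under cup 5 (prior 1/6): the dealer has 5 equally likely choices, so probability 1/5; weight (1/6)·(1/5) = 1/30.
The weights sum to 1/5.
So P(the pea under cup 5 | the dealer opened cup 1, cup 2, cup 3, and cup 6) = (1/30) / (1/5) = 1/6.

1/6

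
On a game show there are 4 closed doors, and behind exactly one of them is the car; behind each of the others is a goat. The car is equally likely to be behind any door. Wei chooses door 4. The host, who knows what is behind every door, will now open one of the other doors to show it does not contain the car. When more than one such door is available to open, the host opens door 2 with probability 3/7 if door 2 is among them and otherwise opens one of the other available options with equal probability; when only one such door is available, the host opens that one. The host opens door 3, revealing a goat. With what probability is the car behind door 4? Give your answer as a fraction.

4/19

Consider each possible location of the car in turn.
If it is behind door 1 (prior 1/4): door 2 is available but not opened, probability 4/7; weight (1/4)·(4/7) = 1/7.
If it is behind door 2 (prior 1/4): door 2 holds the prize so is unavailable; the host chooses uniformly among the 2 others, probability 1/2; weight (1/4)·(1/2) = 1/8.
If it is behind door 3 (prior 1/4): the host opened door 3, so this case is ruled out; weight (1/4)·0 = 0.
If it is behind door 4 (prior 1/4): door 2 is available but not opened; door 3 gets probability (1 − 3/7)/2 = 2/7; weight (1/4)·(2/7) = 1/14.
The weights sum to 19/56.
So P(the car behind door 4 | the host opened door 3) = (1/14) / (19/56) = 4/19.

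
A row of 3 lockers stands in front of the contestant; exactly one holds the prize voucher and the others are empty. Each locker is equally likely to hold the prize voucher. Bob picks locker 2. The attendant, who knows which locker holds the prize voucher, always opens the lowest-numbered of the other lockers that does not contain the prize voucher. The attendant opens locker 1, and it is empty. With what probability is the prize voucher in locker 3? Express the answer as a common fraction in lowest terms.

Apply Bayes' rule, conditioning on where the prize voucher actually is.
If it is in locker 1 (prior 1/3): the attendant opened locker 1, so this case is ruled out; weight (1/3)·0 = 0.
If it is in either of lockers 2 and 3 (prior 1/3 each): locker 1 is the lowest-numbered option available, probability 1; weight (1/3)·1 = 1/3 each.
The weights sum to 2/3.
So P(the prize voucher in locker 3 | the attendant opened locker 1) = (1/3) / (2/3) = 1/2.

1/2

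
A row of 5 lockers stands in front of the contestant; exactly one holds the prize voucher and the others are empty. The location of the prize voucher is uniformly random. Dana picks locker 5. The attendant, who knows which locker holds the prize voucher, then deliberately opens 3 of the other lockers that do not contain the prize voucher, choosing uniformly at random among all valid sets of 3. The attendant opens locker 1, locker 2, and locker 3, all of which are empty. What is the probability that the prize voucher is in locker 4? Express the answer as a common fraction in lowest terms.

4/5

Condition on the true location of the prize voucher.
If it is in any of lockers 1, 2, and 3 (prior 1/5 each): that locker was opened and seen not to hold the prize — ruled out; weight (1/5)·0 = 0 each.
If it is in locker 4 (prior 1/5): the attendant has no choice, probability 1; weight (1/5)·1 = 1/5.
If it is in locker 5 (prior 1/5): the attendant has 4 equally likely choices, so probability 1/4; weight (1/5)·(1/4) = 1/20.
The weights sum to 1/4.
So P(the prize voucher in locker 4 | the attendant opened locker 1, locker 2, and locker 3) = (1/5) / (1/4) = 4/5.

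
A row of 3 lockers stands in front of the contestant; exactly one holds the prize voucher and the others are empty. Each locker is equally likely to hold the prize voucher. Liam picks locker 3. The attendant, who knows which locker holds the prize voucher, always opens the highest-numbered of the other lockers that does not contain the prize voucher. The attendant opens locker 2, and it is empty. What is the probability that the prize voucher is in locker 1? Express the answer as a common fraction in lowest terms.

Apply Bayes' rule, conditioning on where the prize voucher actually is.
If it is in either of lockers 1 and 3 (prior 1/3 each): locker 2 is the highest-numbered option available, probability 1; weight (1/3)·1 = 1/3 each.
If it is in locker 2 (prior 1/3): the attendant opened locker 2, so this case is ruled out; weight (1/3)·0 = 0.
The weights sum to 2/3.
So P(the prize voucher in locker 1 | the attendant opened locker 2) = (1/3) / (2/3) = 1/2.

1/2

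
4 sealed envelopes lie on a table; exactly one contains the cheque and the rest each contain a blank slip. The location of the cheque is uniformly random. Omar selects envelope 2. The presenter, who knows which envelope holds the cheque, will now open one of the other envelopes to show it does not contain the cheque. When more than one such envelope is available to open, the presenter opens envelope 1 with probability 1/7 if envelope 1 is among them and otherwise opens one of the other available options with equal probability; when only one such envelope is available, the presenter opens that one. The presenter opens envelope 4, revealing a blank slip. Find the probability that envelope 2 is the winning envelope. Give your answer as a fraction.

6/25

Condition on the true location of the cheque.
If it is in envelope 1 (prior 1/4): envelope 1 holds the prize so is unavailable; the presenter chooses uniformly among the 2 others, probability 1/2; weight (1/4)·(1/2) = 1/8.
If it is in envelope 2 (prior 1/4): envelope 1 is available but not opened; envelope 4 gets probability (1 − 1/7)/2 = 3/7; weight (1/4)·(3/7) = 3/28.
If it is in envelope 3 (prior 1/4): envelope 1 is available but not opened, probability 6/7; weight (1/4)·(6/7) = 3/14.
If it is in envelope 4 (prior 1/4): the presenter opened envelope 4, so this case is ruled out; weight (1/4)·0 = 0.
The weights sum to 25/56.
So P(the cheque in envelope 2 | the presenter opened envelope 4) = (3/28) / (25/56) = 6/25.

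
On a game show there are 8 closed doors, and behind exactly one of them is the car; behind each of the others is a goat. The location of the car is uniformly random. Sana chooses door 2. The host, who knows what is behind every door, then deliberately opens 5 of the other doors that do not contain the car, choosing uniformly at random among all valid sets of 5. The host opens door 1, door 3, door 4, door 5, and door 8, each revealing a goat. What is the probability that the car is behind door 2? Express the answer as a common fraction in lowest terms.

1/8

Condition on the true location of the car.
If it is behind any of doors 1, 3, 4, 5, and 8 (prior 1/8 each): that door was opened and seen not to hold the prize — ruled out; weight (1/8)·0 = 0 each.
If it is behind door 2 (prior 1/8): the host has 21 equally likely choices, so probability 1/21; weight (1/8)·(1/21) = 1/168.
If it is behind either of doors 6 and 7 (prior 1/8 each): the host has 6 equally likely choices, so probability 1/6; weight (1/8)·(1/6) = 1/48 each.
The weights sum to 1/21.
So P(the car behind door 2 | the host opened door 1, door 3, door 4, door 5, and door 8) = (1/168) / (1/21) = 1/8.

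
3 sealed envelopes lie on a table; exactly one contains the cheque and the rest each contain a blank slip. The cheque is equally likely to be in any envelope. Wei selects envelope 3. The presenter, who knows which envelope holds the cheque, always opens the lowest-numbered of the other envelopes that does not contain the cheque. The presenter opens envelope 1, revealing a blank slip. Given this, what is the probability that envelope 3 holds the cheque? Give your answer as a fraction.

Apply Bayes' rule, conditioning on where the cheque actually is.
If it is in envelope 1 (prior 1/3): the presenter opened envelope 1, so this case is ruled out; weight (1/3)·0 = 0.
If it is in either of envelopes 2 and 3 (prior 1/3 each): envelope 1 is the lowest-numbered option available, probability 1; weight (1/3)·1 = 1/3 each.
The weights sum to 2/3.
So P(the cheque in envelope 3 | the presenter opened envelope 1) = (1/3) / (2/3) = 1/2.

1/2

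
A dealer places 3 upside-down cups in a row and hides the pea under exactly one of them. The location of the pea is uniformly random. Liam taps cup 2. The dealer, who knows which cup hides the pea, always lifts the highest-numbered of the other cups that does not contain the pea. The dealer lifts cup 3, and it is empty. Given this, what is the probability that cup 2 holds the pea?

Apply Bayes' rule, conditioning on where the pea actually is.
If it is under either of cups 1 and 2 (prior 1/3 each): cup 3 is the highest-numbered option available, probability 1; weight (1/3)·1 = 1/3 each.
If it is under cup 3 (prior 1/3): the dealer opened cup 3, so this case is ruled out; weight (1/3)·0 = 0.
The weights sum to 2/3.
So P(the pea under cup 2 | the dealer opened cup 3) = (1/3) / (2/3) = 1/2.

1/2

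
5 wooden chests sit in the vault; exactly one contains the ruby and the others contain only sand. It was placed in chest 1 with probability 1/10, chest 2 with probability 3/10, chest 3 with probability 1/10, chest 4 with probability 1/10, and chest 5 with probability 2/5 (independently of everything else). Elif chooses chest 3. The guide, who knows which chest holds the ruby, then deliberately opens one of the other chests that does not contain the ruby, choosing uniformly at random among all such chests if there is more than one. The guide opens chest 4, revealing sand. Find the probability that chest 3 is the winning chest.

3/35

Consider each possible location of the ruby in turn.
If it is in chest 1 (prior 1/10): the guide has 3 equally likely choices, so probability 1/3; weight (1/10)·(1/3) = 1/30.
If it is in chest 2 (prior 3/10): the guide has 3 equally likely choices, so probability 1/3; weight (3/10)·(1/3) = 1/10.
If it is in chest 3 (prior 1/10): the guide has 4 equally likely choices, so probability 1/4; weight (1/10)·(1/4) = 1/40.
If it is in chest 4 (prior 1/10): the guide opened chest 4, so this case is ruled out; weight (1/10)·0 = 0.
If it is in chest 5 (prior 2/5): the guide has 3 equally likely choices, so probability 1/3; weight (2/5)·(1/3) = 2/15.
The weights sum to 7/24.
So P(the ruby in chest 3 | the guide opened chest 4) = (1/40) / (7/24) = 3/35.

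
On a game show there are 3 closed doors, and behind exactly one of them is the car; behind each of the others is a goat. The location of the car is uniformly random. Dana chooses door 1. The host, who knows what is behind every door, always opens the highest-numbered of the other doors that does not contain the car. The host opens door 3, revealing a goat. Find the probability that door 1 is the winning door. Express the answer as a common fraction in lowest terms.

Consider each possible location of the car in turn.
If it is behind either of doors 1 and 2 (prior 1/3 each): door 3 is the highest-numbered option available, probability 1; weight (1/3)·1 = 1/3 each.
If it is behind door 3 (prior 1/3): the host opened door 3, so this case is ruled out; weight (1/3)·0 = 0.
The weights sum to 2/3.
So P(the car behind door 1 | the host opened door 3) = (1/3) / (2/3) = 1/2.

1/2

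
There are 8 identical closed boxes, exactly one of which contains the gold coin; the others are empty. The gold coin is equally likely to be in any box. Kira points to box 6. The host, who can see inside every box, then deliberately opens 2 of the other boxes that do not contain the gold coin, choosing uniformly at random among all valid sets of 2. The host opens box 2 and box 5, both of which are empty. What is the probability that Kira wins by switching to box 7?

7/40

Condition on the true location of the gold coin.
If it is in any of boxes 1, 3, 4, 7, and 8 (prior 1/8 each): the host has 15 equally likely choices, so probability 1/15; weight (1/8)·(1/15) = 1/120 each.
If it is in either of boxes 2 and 5 (prior 1/8 each): that box was opened and seen not to hold the prize — ruled out; weight (1/8)·0 = 0 each.
If it is in box 6 (prior 1/8): the host has 21 equally likely choices, so probability 1/21; weight (1/8)·(1/21) = 1/168.
The weights sum to 1/21.
So P(the gold coin in box 7 | the host opened box 2 and box 5) = (1/120) / (1/21) = 7/40.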